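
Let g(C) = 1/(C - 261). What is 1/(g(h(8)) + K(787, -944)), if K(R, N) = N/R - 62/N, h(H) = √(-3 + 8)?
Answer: -534637658800808/608228112019141 + 34496375824*√5/3041140560095705 ≈ -0.87898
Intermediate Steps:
h(H) = √5
K(R, N) = -62/N + N/R
g(C) = 1/(-261 + C)
1/(g(h(8)) + K(787, -944)) = 1/(1/(-261 + √5) + (-62/(-944) - 944/787)) = 1/(1/(-261 + √5) + (-62*(-1/944) - 944*1/787)) = 1/(1/(-261 + √5) + (31/472 - 944/787)) = 1/(1/(-261 + √5) - 421171/371464) = 1/(-421171/371464 + 1/(-261 + √5))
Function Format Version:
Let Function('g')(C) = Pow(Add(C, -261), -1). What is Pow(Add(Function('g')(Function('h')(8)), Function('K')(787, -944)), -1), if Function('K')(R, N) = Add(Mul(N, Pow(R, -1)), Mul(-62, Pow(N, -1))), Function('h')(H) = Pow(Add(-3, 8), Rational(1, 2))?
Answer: Add(Rational(-534637658800808, 608228112019141), Mul(Rational(34496375824, 3041140560095705), Pow(5, Rational(1, 2)))) ≈ -0.87898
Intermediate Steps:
Function('h')(H) = Pow(5, Rational(1, 2))
Function('K')(R, N) = Add(Mul(-62, Pow(N, -1)), Mul(N, Pow(R, -1)))
Function('g')(C) = Pow(Add(-261, C), -1)
Pow(Add(Function('g')(Function('h')(8)), Function('K')(787, -944)), -1) = Pow(Add(Pow(Add(-261, Pow(5, Rational(1, 2))), -1), Add(Mul(-62, Pow(-944, -1)), Mul(-944, Pow(787, -1)))), -1) = Pow(Add(Pow(Add(-261, Pow(5, Rational(1, 2))), -1), Add(Mul(-62, Rational(-1, 944)), Mul(-944, Rational(1, 787)))), -1) = Pow(Add(Pow(Add(-261, Pow(5, Rational(1, 2))), -1), Add(Rational(31, 472), Rational(-944, 787))), -1) = Pow(Add(Pow(Add(-261, Pow(5, Rational(1, 2))), -1), Rational(-421171, 371464)), -1) = Pow(Add(Rational(-421171, 371464), Pow(Add(-261, Pow(5, Rational(1, 2))), -1)), -1)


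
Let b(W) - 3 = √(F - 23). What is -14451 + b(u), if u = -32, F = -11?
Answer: -14448 + I*√34 ≈ -14448.0 + 5.831*I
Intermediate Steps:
b(W) = 3 + I*√34 (b(W) = 3 + √(-11 - 23) = 3 + √(-34) = 3 + I*√34)
-14451 + b(u) = -14451 + (3 + I*√34) = -14448 + I*√34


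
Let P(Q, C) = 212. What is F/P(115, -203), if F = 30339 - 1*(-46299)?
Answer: 723/2 ≈ 361.50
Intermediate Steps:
F = 76638 (F = 30339 + 46299 = 76638)
F/P(115, -203) = 76638/212 = 76638*(1/212) = 723/2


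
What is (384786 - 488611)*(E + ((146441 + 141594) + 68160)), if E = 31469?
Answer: -40249214800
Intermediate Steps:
(384786 - 488611)*(E + ((146441 + 141594) + 68160)) = (384786 - 488611)*(31469 + ((146441 + 141594) + 68160)) = -103825*(31469 + (288035 + 68160)) = -103825*(31469 + 356195) = -103825*387664 = -40249214800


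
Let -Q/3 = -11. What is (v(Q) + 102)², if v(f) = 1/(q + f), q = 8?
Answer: 17497489/1681 ≈ 10409.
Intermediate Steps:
Q = 33 (Q = -3*(-11) = 33)
v(f) = 1/(8 + f)
(v(Q) + 102)² = (1/(8 + 33) + 102)² = (1/41 + 102)² = (4183/41)² = 17497489/1681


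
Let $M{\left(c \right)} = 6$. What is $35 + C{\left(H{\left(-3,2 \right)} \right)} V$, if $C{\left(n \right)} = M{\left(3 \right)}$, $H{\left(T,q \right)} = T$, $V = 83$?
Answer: $533$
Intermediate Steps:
$C{\left(n \right)} = 6$
$35 + C{\left(H{\left(-3,2 \right)} \right)} V = 35 + 6 \cdot 83 = 35 + 498 = 533$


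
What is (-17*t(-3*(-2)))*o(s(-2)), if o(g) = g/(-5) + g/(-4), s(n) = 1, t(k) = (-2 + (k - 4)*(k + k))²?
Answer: 18513/5 ≈ 3702.6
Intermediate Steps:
t(k) = (-2 + 2*k*(-4 + k))² (t(k) = (-2 + (-4 + k)*(2*k))² = (-2 + 2*k*(-4 + k))²)
o(g) = -9*g/20 (o(g) = g*(-⅕) + g*(-¼) = -g/5 - g/4 = -9*g/20)
(-17*t(-3*(-2)))*o(s(-2)) = (-68*(1 - (-3*(-2))² + 4*(-3*(-2)))²)*(-9/20*1) = -68*(1 - 1*6² + 4*6)²*(-9/20) = -68*(1 - 1*36 + 24)²*(-9/20) = -68*(1 - 36 + 24)²*(-9/20) = -68*(-11)²*(-9/20) = -68*121*(-9/20) = -17*484*(-9/20) = -8228*(-9/20) = 18513/5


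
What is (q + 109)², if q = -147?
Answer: 1444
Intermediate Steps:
(q + 109)² = (-147 + 109)² = (-38)² = 1444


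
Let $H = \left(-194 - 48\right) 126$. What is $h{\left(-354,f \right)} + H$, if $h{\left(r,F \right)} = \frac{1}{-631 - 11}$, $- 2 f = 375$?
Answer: $- \frac{19575865}{642} \approx -30492.0$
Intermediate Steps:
$f = - \frac{375}{2}$ ($f = \left(- \frac{1}{2}\right) 375 = - \frac{375}{2} \approx -187.5$)
$h{\left(r,F \right)} = - \frac{1}{642}$ ($h{\left(r,F \right)} = \frac{1}{-642} = - \frac{1}{642}$)
$H = -30492$ ($H = \left(-242\right) 126 = -30492$)
$h{\left(-354,f \right)} + H = - \frac{1}{642} - 30492 = - \frac{19575865}{642}$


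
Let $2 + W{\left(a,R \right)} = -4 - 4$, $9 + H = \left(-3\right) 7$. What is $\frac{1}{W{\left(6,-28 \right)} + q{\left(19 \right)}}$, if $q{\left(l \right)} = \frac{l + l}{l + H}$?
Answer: $- \frac{11}{148} \approx -0.074324$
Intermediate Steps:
$H = -30$ ($H = -9 - 21 = -30$)
$W{\left(a,R \right)} = -10$ ($W{\left(a,R \right)} = -2 - 8 = -10$)
$q{\left(l \right)} = \frac{2 l}{-30 + l}$ ($q{\left(l \right)} = \frac{l + l}{l - 30} = \frac{2 l}{-30 + l}$)
$\frac{1}{W{\left(6,-28 \right)} + q{\left(19 \right)}} = \frac{1}{-10 + 2 \cdot 19 \frac{1}{-30 + 19}} = \frac{1}{-10 + 2 \cdot 19 \frac{1}{-11}} = \frac{1}{-10 + 2 \cdot 19 \left(- \frac{1}{11}\right)} = \frac{1}{-10 - \frac{38}{11}} = \frac{1}{- \frac{148}{11}} = - \frac{11}{148}$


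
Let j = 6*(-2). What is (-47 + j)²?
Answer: 3481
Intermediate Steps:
j = -12
(-47 + j)² = (-47 - 12)² = (-59)² = 3481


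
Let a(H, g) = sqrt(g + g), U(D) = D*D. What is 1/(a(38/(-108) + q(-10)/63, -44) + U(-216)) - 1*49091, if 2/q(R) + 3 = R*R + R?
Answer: (-98182*sqrt(22) + 2290389695*I)/(2*(sqrt(22) - 23328*I)) ≈ -49091.0 - 3.7253e-9*I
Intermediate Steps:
q(R) = 2/(-3 + R + R**2) (q(R) = 2/(-3 + (R*R + R)) = 2/(-3 + (R**2 + R)) = 2/(-3 + (R + R**2)) = 2/(-3 + R + R**2))
U(D) = D**2
a(H, g) = sqrt(2)*sqrt(g) (a(H, g) = sqrt(2*g) = sqrt(2)*sqrt(g))
1/(a(38/(-108) + q(-10)/63, -44) + U(-216)) - 1*49091 = 1/(sqrt(2)*sqrt(-44) + (-216)**2) - 1*49091 = 1/(sqrt(2)*(2*I*sqrt(11)) + 46656) - 49091 = 1/(2*I*sqrt(22) + 46656) - 49091 = 1/(46656 + 2*I*sqrt(22)) - 49091 = -49091 + 1/(46656 + 2*I*sqrt(22))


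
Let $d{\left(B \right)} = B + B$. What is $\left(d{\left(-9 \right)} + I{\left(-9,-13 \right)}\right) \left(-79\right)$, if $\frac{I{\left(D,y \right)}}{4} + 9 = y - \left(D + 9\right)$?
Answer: $8374$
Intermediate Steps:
$d{\left(B \right)} = 2 B$
$I{\left(D,y \right)} = -72 - 4 D + 4 y$ ($I{\left(D,y \right)} = -36 + 4 \left(y - \left(D + 9\right)\right) = -36 + 4 \left(y - \left(9 + D\right)\right) = -36 + 4 \left(-9 + y - D\right) = -36 - \left(36 - 4 y + 4 D\right) = -72 - 4 D + 4 y$)
$\left(d{\left(-9 \right)} + I{\left(-9,-13 \right)}\right) \left(-79\right) = \left(2 \left(-9\right) - 88\right) \left(-79\right) = \left(-18 - 88\right) \left(-79\right) = \left(-106\right) \left(-79\right) = 8374$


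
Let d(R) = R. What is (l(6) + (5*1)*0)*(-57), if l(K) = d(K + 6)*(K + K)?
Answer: -8208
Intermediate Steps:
l(K) = 2*K*(6 + K) (l(K) = (K + 6)*(K + K) = (6 + K)*(2*K) = 2*K*(6 + K))
(l(6) + (5*1)*0)*(-57) = (2*6*(6 + 6) + (5*1)*0)*(-57) = (2*6*12 + 5*0)*(-57) = (144 + 0)*(-57) = 144*(-57) = -8208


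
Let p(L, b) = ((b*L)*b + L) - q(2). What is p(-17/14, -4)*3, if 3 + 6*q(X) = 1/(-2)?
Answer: -1685/28 ≈ -60.179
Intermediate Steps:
q(X) = -7/12 (q(X) = -1/2 + (1/6)/(-2) = -1/2 + (1/6)*(-1/2) = -1/2 - 1/12 = -7/12)
p(L, b) = 7/12 + L + L*b**2 (p(L, b) = ((b*L)*b + L) - 1*(-7/12) = ((L*b)*b + L) + 7/12 = (L*b**2 + L) + 7/12 = (L + L*b**2) + 7/12 = 7/12 + L + L*b**2)
p(-17/14, -4)*3 = (7/12 - 17/14 - 17/14*(-4)**2)*3 = (7/12 - 17*1/14 - 17*1/14*16)*3 = (7/12 - 17/14 - 17/14*16)*3 = (7/12 - 17/14 - 136/7)*3 = -1685/84*3 = -1685/28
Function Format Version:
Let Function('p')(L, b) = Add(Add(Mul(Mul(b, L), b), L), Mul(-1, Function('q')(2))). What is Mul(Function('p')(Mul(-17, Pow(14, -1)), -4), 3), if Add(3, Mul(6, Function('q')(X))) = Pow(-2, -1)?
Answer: Rational(-1685, 28) ≈ -60.179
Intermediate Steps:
Function('q')(X) = Rational(-7, 12) (Function('q')(X) = Add(Rational(-1, 2), Mul(Rational(1, 6), Pow(-2, -1))) = Add(Rational(-1, 2), Mul(Rational(1, 6), Rational(-1, 2))) = Add(Rational(-1, 2), Rational(-1, 12)) = Rational(-7, 12))
Function('p')(L, b) = Add(Rational(7, 12), L, Mul(L, Pow(b, 2))) (Function('p')(L, b) = Add(Add(Mul(Mul(b, L), b), L), Mul(-1, Rational(-7, 12))) = Add(Add(Mul(Mul(L, b), b), L), Rational(7, 12)) = Add(Add(Mul(L, Pow(b, 2)), L), Rational(7, 12)) = Add(Add(L, Mul(L, Pow(b, 2))), Rational(7, 12)) = Add(Rational(7, 12), L, Mul(L, Pow(b, 2))))
Mul(Function('p')(Mul(-17, Pow(14, -1)), -4), 3) = Mul(Add(Rational(7, 12), Mul(-17, Pow(14, -1)), Mul(Mul(-17, Pow(14, -1)), Pow(-4, 2))), 3) = Mul(Add(Rational(7, 12), Mul(-17, Rational(1, 14)), Mul(Mul(-17, Rational(1, 14)), 16)), 3) = Mul(Add(Rational(7, 12), Rational(-17, 14), Mul(Rational(-17, 14), 16)), 3) = Mul(Add(Rational(7, 12), Rational(-17, 14), Rational(-136, 7)), 3) = Mul(Rational(-1685, 84), 3) = Rational(-1685, 28)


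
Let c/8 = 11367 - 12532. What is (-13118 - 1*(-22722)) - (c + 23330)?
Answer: -4406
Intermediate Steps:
c = -9320 (c = 8*(11367 - 12532) = 8*(-1165) = -9320)
(-13118 - 1*(-22722)) - (c + 23330) = (-13118 - 1*(-22722)) - (-9320 + 23330) = (-13118 + 22722) - 1*14010 = 9604 - 14010 = -4406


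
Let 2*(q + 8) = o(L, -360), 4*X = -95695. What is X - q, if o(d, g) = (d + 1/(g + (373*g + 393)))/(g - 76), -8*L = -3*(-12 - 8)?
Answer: -5599319265503/234126768 ≈ -23916.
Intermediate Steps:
X = -95695/4 (X = (1/4)*(-95695) = -95695/4 ≈ -23924.)
L = -15/2 (L = -(-3)*(-12 - 8)/8 = -(-3)*(-20)/8 = -1/8*60 = -15/2 ≈ -7.5000)
o(d, g) = (d + 1/(393 + 374*g))/(-76 + g) (o(d, g) = (d + 1/(g + (393 + 373*g)))/(-76 + g) = (d + 1/(393 + 374*g))/(-76 + g))
q = -1871000437/234126768 (q = -8 + ((1 + 393*(-15/2) + 374*(-15/2)*(-360))/(-29868 - 28031*(-360) + 374*(-360)**2))/2 = -8 + ((1 - 5895/2 + 1009800)/(-29868 + 10091160 + 374*129600))/2 = -8 + ((2013707/2)/(-29868 + 10091160 + 48470400))/2 = -8 + ((2013707/2)/58531692)/2 = -8 + ((1/58531692)*(2013707/2))/2 = -8 + (1/2)*(2013707/117063384) = -8 + 2013707/234126768 = -1871000437/234126768 ≈ -7.9914)
X - q = -95695/4 - 1*(-1871000437/234126768) = -95695/4 + 1871000437/234126768 = -5599319265503/234126768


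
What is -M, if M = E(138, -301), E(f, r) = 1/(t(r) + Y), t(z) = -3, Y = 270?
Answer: -1/267 ≈ -0.0037453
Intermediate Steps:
E(f, r) = 1/267 (E(f, r) = 1/(-3 + 270) = 1/267)
M = 1/267 ≈ 0.0037453
-M = -1*1/267 = -1/267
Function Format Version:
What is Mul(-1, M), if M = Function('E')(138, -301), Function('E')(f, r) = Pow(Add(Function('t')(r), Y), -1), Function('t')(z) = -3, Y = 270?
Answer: Rational(-1, 267) ≈ -0.0037453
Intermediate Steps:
Function('E')(f, r) = Rational(1, 267) (Function('E')(f, r) = Pow(Add(-3, 270), -1) = Pow(267, -1) = Rational(1, 267))
M = Rational(1, 267) ≈ 0.0037453
Mul(-1, M) = Mul(-1, Rational(1, 267)) = Rational(-1, 267)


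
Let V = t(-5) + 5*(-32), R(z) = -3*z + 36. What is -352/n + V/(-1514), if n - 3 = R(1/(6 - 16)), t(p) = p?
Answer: -5264435/595002 ≈ -8.8478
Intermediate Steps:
R(z) = 36 - 3*z
V = -165 (V = -5 + 5*(-32) = -5 - 160 = -165)
n = 393/10 (n = 3 + (36 - 3/(6 - 16)) = 3 + (36 - 3/(-10)) = 3 + (36 - 3*(-1/10)) = 3 + (36 + 3/10) = 3 + 363/10 = 393/10 ≈ 39.300)
-352/n + V/(-1514) = -352/393/10 - 165/(-1514) = -352*10/393 - 165*(-1/1514) = -3520/393 + 165/1514 = -5264435/595002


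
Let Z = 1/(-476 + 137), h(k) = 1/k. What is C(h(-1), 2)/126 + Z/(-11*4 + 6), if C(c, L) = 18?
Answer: 12889/90174 ≈ 0.14293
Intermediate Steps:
Z = -1/339 (Z = 1/(-339) = -1/339 ≈ -0.0029499)
C(h(-1), 2)/126 + Z/(-11*4 + 6) = 18/126 - 1/(339*(-11*4 + 6)) = 18*(1/126) - 1/(339*(-44 + 6)) = ⅐ - 1/339/(-38) = ⅐ - 1/339*(-1/38) = ⅐ + 1/12882 = 12889/90174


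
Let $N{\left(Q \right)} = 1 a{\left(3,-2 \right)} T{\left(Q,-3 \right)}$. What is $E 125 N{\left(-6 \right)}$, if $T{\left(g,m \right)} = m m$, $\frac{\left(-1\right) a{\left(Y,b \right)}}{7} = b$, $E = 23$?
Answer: $362250$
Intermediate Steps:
$a{\left(Y,b \right)} = - 7 b$
$T{\left(g,m \right)} = m^{2}$
$N{\left(Q \right)} = 126$ ($N{\left(Q \right)} = 1 \left(\left(-7\right) \left(-2\right)\right) \left(-3\right)^{2} = 1 \cdot 14 \cdot 9 = 14 \cdot 9 = 126$)
$E 125 N{\left(-6 \right)} = 23 \cdot 125 \cdot 126 = 23 \cdot 15750 = 362250$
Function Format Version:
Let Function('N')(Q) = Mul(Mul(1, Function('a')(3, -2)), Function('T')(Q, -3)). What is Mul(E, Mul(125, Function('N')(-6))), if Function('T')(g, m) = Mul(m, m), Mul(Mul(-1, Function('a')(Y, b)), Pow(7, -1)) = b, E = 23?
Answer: 362250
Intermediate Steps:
Function('a')(Y, b) = Mul(-7, b)
Function('T')(g, m) = Pow(m, 2)
Function('N')(Q) = 126 (Function('N')(Q) = Mul(Mul(1, Mul(-7, -2)), Pow(-3, 2)) = Mul(Mul(1, 14), 9) = Mul(14, 9) = 126)
Mul(E, Mul(125, Function('N')(-6))) = Mul(23, Mul(125, 126)) = Mul(23, 15750) = 362250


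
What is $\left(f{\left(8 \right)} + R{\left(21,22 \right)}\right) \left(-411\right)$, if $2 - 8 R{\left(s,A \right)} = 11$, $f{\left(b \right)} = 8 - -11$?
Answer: $- \frac{58773}{8} \approx -7346.6$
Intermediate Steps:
$f{\left(b \right)} = 19$ ($f{\left(b \right)} = 8 + 11 = 19$)
$R{\left(s,A \right)} = - \frac{9}{8}$ ($R{\left(s,A \right)} = \frac{1}{4} - \frac{11}{8} = - \frac{9}{8}$)
$\left(f{\left(8 \right)} + R{\left(21,22 \right)}\right) \left(-411\right) = \left(19 - \frac{9}{8}\right) \left(-411\right) = \frac{143}{8} \left(-411\right) = - \frac{58773}{8}$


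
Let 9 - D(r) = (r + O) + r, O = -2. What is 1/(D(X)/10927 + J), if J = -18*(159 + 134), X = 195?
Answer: -10927/57629377 ≈ -0.00018961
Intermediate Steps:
D(r) = 11 - 2*r (D(r) = 9 - ((r - 2) + r) = 9 - ((-2 + r) + r) = 9 - (-2 + 2*r) = 9 + (2 - 2*r) = 11 - 2*r)
J = -5274 (J = -18*293 = -5274)
1/(D(X)/10927 + J) = 1/((11 - 2*195)/10927 - 5274) = 1/((11 - 390)*(1/10927) - 5274) = 1/(-379*1/10927 - 5274) = 1/(-379/10927 - 5274) = 1/(-57629377/10927) = -10927/57629377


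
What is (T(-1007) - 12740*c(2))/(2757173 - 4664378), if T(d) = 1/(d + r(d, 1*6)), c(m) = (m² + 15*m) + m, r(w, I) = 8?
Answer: 458181361/1905297795 ≈ 0.24048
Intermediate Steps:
c(m) = m² + 16*m
T(d) = 1/(8 + d) (T(d) = 1/(d + 8) = 1/(8 + d))
(T(-1007) - 12740*c(2))/(2757173 - 4664378) = (1/(8 - 1007) - 25480*(16 + 2))/(2757173 - 4664378) = (1/(-999) - 25480*18)/(-1907205) = (-1/999 - 12740*36)*(-1/1907205) = (-1/999 - 458640)*(-1/1907205) = -458181361/999*(-1/1907205) = 458181361/1905297795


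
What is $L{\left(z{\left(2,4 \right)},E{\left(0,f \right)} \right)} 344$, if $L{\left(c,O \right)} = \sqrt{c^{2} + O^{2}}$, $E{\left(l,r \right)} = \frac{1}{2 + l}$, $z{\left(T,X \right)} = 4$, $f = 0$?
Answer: $172 \sqrt{65} \approx 1386.7$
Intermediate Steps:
$L{\left(c,O \right)} = \sqrt{O^{2} + c^{2}}$
$L{\left(z{\left(2,4 \right)},E{\left(0,f \right)} \right)} 344 = \sqrt{\left(\frac{1}{2 + 0}\right)^{2} + 4^{2}} \cdot 344 = \sqrt{\left(\frac{1}{2}\right)^{2} + 16} \cdot 344 = \sqrt{\frac{1}{4} + 16} \cdot 344 = \sqrt{\frac{65}{4}} \cdot 344 = \frac{\sqrt{65}}{2} \cdot 344 = 172 \sqrt{65}$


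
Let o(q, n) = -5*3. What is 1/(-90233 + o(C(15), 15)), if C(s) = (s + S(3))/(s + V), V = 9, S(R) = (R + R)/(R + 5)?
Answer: -1/90248 ≈ -1.1081e-5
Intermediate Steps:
S(R) = 2*R/(5 + R) (S(R) = (2*R)/(5 + R) = 2*R/(5 + R))
C(s) = (¾ + s)/(9 + s) (C(s) = (s + 2*3/(5 + 3))/(s + 9) = (s + 2*3/8)/(9 + s) = (s + 2*3*(⅛))/(9 + s) = (s + ¾)/(9 + s) = (¾ + s)/(9 + s))
o(q, n) = -15
1/(-90233 + o(C(15), 15)) = 1/(-90233 - 15) = 1/(-90248) = -1/90248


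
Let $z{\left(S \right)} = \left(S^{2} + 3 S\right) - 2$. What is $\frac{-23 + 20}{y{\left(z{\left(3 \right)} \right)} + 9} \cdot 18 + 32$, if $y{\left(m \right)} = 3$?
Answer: $\frac{55}{2} \approx 27.5$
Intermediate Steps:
$z{\left(S \right)} = -2 + S^{2} + 3 S$
$\frac{-23 + 20}{y{\left(z{\left(3 \right)} \right)} + 9} \cdot 18 + 32 = \frac{-23 + 20}{3 + 9} \cdot 18 + 32 = - \frac{3}{12} \cdot 18 + 32 = \left(-3\right) \frac{1}{12} \cdot 18 + 32 = \left(- \frac{1}{4}\right) 18 + 32 = - \frac{9}{2} + 32 = \frac{55}{2}$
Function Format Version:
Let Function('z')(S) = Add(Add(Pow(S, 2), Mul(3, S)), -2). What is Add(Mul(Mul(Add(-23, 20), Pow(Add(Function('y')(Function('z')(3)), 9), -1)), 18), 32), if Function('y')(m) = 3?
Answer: Rational(55, 2) ≈ 27.500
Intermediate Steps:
Function('z')(S) = Add(-2, Pow(S, 2), Mul(3, S))
Add(Mul(Mul(Add(-23, 20), Pow(Add(Function('y')(Function('z')(3)), 9), -1)), 18), 32) = Add(Mul(Mul(Add(-23, 20), Pow(Add(3, 9), -1)), 18), 32) = Add(Mul(Mul(-3, Pow(12, -1)), 18), 32) = Add(Mul(Mul(-3, Rational(1, 12)), 18), 32) = Add(Mul(Rational(-1, 4), 18), 32) = Add(Rational(-9, 2), 32) = Rational(55, 2)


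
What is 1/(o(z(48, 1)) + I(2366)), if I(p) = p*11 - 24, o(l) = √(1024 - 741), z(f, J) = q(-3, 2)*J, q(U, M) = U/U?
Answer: 26002/676103721 - √283/676103721 ≈ 3.8434e-5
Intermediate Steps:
q(U, M) = 1
z(f, J) = J (z(f, J) = 1*J = J)
o(l) = √283
I(p) = -24 + 11*p (I(p) = 11*p - 24 = -24 + 11*p)
1/(o(z(48, 1)) + I(2366)) = 1/(√283 + (-24 + 11*2366)) = 1/(√283 + (-24 + 26026)) = 1/(√283 + 26002) = 1/(26002 + √283)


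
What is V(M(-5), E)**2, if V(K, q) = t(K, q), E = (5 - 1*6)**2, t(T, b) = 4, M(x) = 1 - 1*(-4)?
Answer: 16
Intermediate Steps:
M(x) = 5 (M(x) = 1 + 4 = 5)
E = 1 (E = (5 - 6)**2 = (-1)**2 = 1)
V(K, q) = 4
V(M(-5), E)**2 = 4**2 = 16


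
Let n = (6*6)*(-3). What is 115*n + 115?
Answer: -12305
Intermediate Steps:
n = -108 (n = 36*(-3) = -108)
115*n + 115 = 115*(-108) + 115 = -12420 + 115 = -12305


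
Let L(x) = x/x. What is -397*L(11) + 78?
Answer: -319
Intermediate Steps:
L(x) = 1
-397*L(11) + 78 = -397*1 + 78 = -397 + 78 = -319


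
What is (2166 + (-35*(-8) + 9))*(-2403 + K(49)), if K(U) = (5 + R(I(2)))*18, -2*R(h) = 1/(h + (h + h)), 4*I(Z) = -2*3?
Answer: -5673505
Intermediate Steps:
I(Z) = -3/2 (I(Z) = (-2*3)/4 = (¼)*(-6) = -3/2)
R(h) = -1/(6*h) (R(h) = -1/(2*(h + (h + h))) = -1/(2*(h + 2*h)) = -1/(3*h)/2 = -1/(6*h))
K(U) = 92 (K(U) = (5 - 1/(6*(-3/2)))*18 = (5 - ⅙*(-⅔))*18 = (5 + ⅑)*18 = (46/9)*18 = 92)
(2166 + (-35*(-8) + 9))*(-2403 + K(49)) = (2166 + (-35*(-8) + 9))*(-2403 + 92) = (2166 + (280 + 9))*(-2311) = (2166 + 289)*(-2311) = 2455*(-2311) = -5673505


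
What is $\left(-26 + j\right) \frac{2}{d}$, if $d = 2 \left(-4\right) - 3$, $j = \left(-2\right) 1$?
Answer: $\frac{56}{11} \approx 5.0909$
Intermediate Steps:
$j = -2$
$d = -11$ ($d = -8 - 3 = -11$)
$\left(-26 + j\right) \frac{2}{d} = \left(-26 - 2\right) \frac{2}{-11} = - 28 \cdot 2 \left(- \frac{1}{11}\right) = \left(-28\right) \left(- \frac{2}{11}\right) = \frac{56}{11}$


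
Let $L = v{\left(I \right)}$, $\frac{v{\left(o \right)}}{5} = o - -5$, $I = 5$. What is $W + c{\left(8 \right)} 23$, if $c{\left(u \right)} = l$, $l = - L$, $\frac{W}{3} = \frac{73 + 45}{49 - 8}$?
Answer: $- \frac{46796}{41} \approx -1141.4$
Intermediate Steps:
$v{\left(o \right)} = 25 + 5 o$ ($v{\left(o \right)} = 5 \left(o - -5\right) = 5 \left(o + 5\right) = 5 \left(5 + o\right) = 25 + 5 o$)
$W = \frac{354}{41}$ ($W = 3 \frac{73 + 45}{49 - 8} = 3 \cdot \frac{118}{41} = \frac{354}{41} \approx 8.6341$)
$L = 50$ ($L = 25 + 5 \cdot 5 = 25 + 25 = 50$)
$l = -50$ ($l = \left(-1\right) 50 = -50$)
$c{\left(u \right)} = -50$
$W + c{\left(8 \right)} 23 = \frac{354}{41} - 1150 = - \frac{46796}{41}$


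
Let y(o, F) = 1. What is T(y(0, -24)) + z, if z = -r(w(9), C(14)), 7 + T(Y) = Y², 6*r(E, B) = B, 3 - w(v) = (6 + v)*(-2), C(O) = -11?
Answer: -25/6 ≈ -4.1667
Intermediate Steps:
w(v) = 15 + 2*v (w(v) = 3 - (6 + v)*(-2) = 3 - (-12 - 2*v) = 3 + (12 + 2*v) = 15 + 2*v)
r(E, B) = B/6
T(Y) = -7 + Y²
z = 11/6 (z = -(-11)/6 = -1*(-11/6) = 11/6 ≈ 1.8333)
T(y(0, -24)) + z = (-7 + 1²) + 11/6 = (-7 + 1) + 11/6 = -6 + 11/6 = -25/6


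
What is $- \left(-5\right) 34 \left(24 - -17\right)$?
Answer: $6970$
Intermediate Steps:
$- \left(-5\right) 34 \left(24 - -17\right) = - \left(-170\right) \left(24 + 17\right) = - \left(-170\right) 41 = \left(-1\right) \left(-6970\right) = 6970$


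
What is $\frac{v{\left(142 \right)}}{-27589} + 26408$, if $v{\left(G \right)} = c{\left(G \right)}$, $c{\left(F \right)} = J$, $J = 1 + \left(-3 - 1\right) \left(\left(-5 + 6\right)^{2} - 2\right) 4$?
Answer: $\frac{728570295}{27589} \approx 26408.0$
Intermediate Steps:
$J = 17$ ($J = 1 + - 4 \left(1^{2} - 2\right) 4 = 1 + - 4 \left(1 - 2\right) 4 = 1 + \left(-4\right) \left(-1\right) 4 = 1 + 4 \cdot 4 = 1 + 16 = 17$)
$c{\left(F \right)} = 17$
$v{\left(G \right)} = 17$
$\frac{v{\left(142 \right)}}{-27589} + 26408 = \frac{17}{-27589} + 26408 = 17 \left(- \frac{1}{27589}\right) + 26408 = - \frac{17}{27589} + 26408 = \frac{728570295}{27589}$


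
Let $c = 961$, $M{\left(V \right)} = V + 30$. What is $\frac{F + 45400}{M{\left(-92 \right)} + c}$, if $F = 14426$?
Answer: $\frac{59826}{899} \approx 66.547$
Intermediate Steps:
$M{\left(V \right)} = 30 + V$
$\frac{F + 45400}{M{\left(-92 \right)} + c} = \frac{14426 + 45400}{\left(30 - 92\right) + 961} = \frac{59826}{-62 + 961} = \frac{59826}{899}$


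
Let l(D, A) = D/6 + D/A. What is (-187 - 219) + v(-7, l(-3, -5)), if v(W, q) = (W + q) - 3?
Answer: -4159/10 ≈ -415.90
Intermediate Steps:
l(D, A) = D/6 + D/A (l(D, A) = D*(⅙) + D/A = D/6 + D/A)
v(W, q) = -3 + W + q
(-187 - 219) + v(-7, l(-3, -5)) = (-187 - 219) + (-3 - 7 + ((⅙)*(-3) - 3/(-5))) = -406 + (-3 - 7 + (-½ - 3*(-⅕))) = -406 + (-3 - 7 + (-½ + ⅗)) = -406 + (-3 - 7 + ⅒) = -406 - 99/10 = -4159/10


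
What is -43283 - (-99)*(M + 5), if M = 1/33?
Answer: -42785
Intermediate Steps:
M = 1/33 ≈ 0.030303
-43283 - (-99)*(M + 5) = -43283 - (-99)*(1/33 + 5) = -43283 - (-99)*166/33 = -43283 - 1*(-498) = -43283 + 498 = -42785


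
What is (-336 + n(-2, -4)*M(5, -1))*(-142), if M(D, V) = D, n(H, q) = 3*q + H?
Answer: 57652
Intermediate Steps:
n(H, q) = H + 3*q
(-336 + n(-2, -4)*M(5, -1))*(-142) = (-336 + (-2 + 3*(-4))*5)*(-142) = (-336 + (-2 - 12)*5)*(-142) = (-336 - 14*5)*(-142) = (-336 - 70)*(-142) = -406*(-142) = 57652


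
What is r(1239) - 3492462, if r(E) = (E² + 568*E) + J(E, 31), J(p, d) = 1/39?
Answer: -48889970/39 ≈ -1.2536e+6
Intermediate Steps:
J(p, d) = 1/39
r(E) = 1/39 + E² + 568*E (r(E) = (E² + 568*E) + 1/39 = 1/39 + E² + 568*E)
r(1239) - 3492462 = (1/39 + 1239² + 568*1239) - 3492462 = (1/39 + 1535121 + 703752) - 3492462 = 87316048/39 - 3492462 = -48889970/39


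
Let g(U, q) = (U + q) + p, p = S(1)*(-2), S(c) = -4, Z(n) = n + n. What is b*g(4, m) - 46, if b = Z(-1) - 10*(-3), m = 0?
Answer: 290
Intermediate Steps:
Z(n) = 2*n
p = 8 (p = -4*(-2) = 8)
g(U, q) = 8 + U + q (g(U, q) = (U + q) + 8 = 8 + U + q)
b = 28 (b = 2*(-1) - 10*(-3) = -2 + 30 = 28)
b*g(4, m) - 46 = 28*(8 + 4 + 0) - 46 = 28*12 - 46 = 336 - 46 = 290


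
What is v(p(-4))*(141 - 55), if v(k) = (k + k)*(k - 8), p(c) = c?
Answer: 8256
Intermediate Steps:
v(k) = 2*k*(-8 + k) (v(k) = (2*k)*(-8 + k) = 2*k*(-8 + k))
v(p(-4))*(141 - 55) = (2*(-4)*(-8 - 4))*(141 - 55) = (2*(-4)*(-12))*86 = 96*86 = 8256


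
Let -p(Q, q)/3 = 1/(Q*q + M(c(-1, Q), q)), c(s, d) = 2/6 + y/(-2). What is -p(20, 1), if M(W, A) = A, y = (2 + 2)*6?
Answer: ⅐ ≈ 0.14286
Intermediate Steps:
y = 24 (y = 4*6 = 24)
c(s, d) = -35/3 (c(s, d) = 2/6 + 24/(-2) = 2*(⅙) + 24*(-½) = ⅓ - 12 = -35/3)
p(Q, q) = -3/(q + Q*q) (p(Q, q) = -3/(Q*q + q) = -3/(q + Q*q))
-p(20, 1) = -(-3)/(1*(1 + 20)) = -(-3)/21 = -1*(-⅐) = ⅐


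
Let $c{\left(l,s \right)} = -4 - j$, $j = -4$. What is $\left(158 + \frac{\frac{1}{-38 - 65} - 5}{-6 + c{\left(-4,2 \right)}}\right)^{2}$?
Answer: $\frac{267649600}{10609} \approx 25229.0$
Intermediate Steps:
$c{\left(l,s \right)} = 0$ ($c{\left(l,s \right)} = -4 - -4 = -4 + 4 = 0$)
$\left(158 + \frac{\frac{1}{-38 - 65} - 5}{-6 + c{\left(-4,2 \right)}}\right)^{2} = \left(158 + \frac{\frac{1}{-38 - 65} - 5}{-6 + 0}\right)^{2} = \left(158 + \frac{\frac{1}{-103} - 5}{-6}\right)^{2} = \left(158 + \left(- \frac{1}{103} - 5\right) \left(- \frac{1}{6}\right)\right)^{2} = \left(158 - - \frac{86}{103}\right)^{2} = \left(158 + \frac{86}{103}\right)^{2} = \left(\frac{16360}{103}\right)^{2} = \frac{267649600}{10609}$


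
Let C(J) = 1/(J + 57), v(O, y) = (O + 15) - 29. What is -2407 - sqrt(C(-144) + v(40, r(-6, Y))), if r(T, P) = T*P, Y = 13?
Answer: -2407 - sqrt(196707)/87 ≈ -2412.1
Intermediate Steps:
r(T, P) = P*T
v(O, y) = -14 + O (v(O, y) = (15 + O) - 29 = -14 + O)
C(J) = 1/(57 + J)
-2407 - sqrt(C(-144) + v(40, r(-6, Y))) = -2407 - sqrt(1/(57 - 144) + (-14 + 40)) = -2407 - sqrt(1/(-87) + 26) = -2407 - sqrt(-1/87 + 26) = -2407 - sqrt(2261/87) = -2407 - sqrt(196707)/87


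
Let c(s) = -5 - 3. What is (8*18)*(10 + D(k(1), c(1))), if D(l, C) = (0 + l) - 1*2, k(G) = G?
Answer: 1296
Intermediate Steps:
c(s) = -8
D(l, C) = -2 + l (D(l, C) = l - 2 = -2 + l)
(8*18)*(10 + D(k(1), c(1))) = (8*18)*(10 + (-2 + 1)) = 144*(10 - 1) = 144*9 = 1296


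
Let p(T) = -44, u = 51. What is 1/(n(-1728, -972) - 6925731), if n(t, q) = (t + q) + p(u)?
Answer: -1/6928475 ≈ -1.4433e-7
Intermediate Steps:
n(t, q) = -44 + q + t (n(t, q) = (t + q) - 44 = (q + t) - 44 = -44 + q + t)
1/(n(-1728, -972) - 6925731) = 1/((-44 - 972 - 1728) - 6925731) = 1/(-2744 - 6925731) = 1/(-6928475) = -1/6928475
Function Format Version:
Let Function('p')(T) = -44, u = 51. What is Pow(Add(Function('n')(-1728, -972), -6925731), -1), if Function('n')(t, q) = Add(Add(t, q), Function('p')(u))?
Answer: Rational(-1, 6928475) ≈ -1.4433e-7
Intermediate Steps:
Function('n')(t, q) = Add(-44, q, t) (Function('n')(t, q) = Add(Add(t, q), -44) = Add(Add(q, t), -44) = Add(-44, q, t))
Pow(Add(Function('n')(-1728, -972), -6925731), -1) = Pow(Add(Add(-44, -972, -1728), -6925731), -1) = Pow(Add(-2744, -6925731), -1) = Pow(-6928475, -1) = Rational(-1, 6928475)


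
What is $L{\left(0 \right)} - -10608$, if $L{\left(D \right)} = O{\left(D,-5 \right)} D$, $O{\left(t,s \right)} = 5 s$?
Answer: $10608$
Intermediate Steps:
$L{\left(D \right)} = - 25 D$ ($L{\left(D \right)} = 5 \left(-5\right) D = - 25 D$)
$L{\left(0 \right)} - -10608 = \left(-25\right) 0 - -10608 = 0 + 10608 = 10608$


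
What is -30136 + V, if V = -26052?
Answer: -56188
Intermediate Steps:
-30136 + V = -30136 - 26052 = -56188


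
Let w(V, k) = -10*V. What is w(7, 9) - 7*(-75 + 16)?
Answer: 343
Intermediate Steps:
w(7, 9) - 7*(-75 + 16) = -10*7 - 7*(-75 + 16) = -70 - 7*(-59) = -70 + 413 = 343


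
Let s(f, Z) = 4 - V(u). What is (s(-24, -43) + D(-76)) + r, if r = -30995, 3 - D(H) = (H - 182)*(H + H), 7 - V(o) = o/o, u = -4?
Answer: -70210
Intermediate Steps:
V(o) = 6 (V(o) = 7 - o/o = 7 - 1*1 = 7 - 1 = 6)
s(f, Z) = -2 (s(f, Z) = 4 - 1*6 = 4 - 6 = -2)
D(H) = 3 - 2*H*(-182 + H) (D(H) = 3 - (H - 182)*(H + H) = 3 - (-182 + H)*2*H = 3 - 2*H*(-182 + H))
(s(-24, -43) + D(-76)) + r = (-2 + (3 - 2*(-76)² + 364*(-76))) - 30995 = (-2 + (3 - 2*5776 - 27664)) - 30995 = (-2 + (3 - 11552 - 27664)) - 30995 = (-2 - 39213) - 30995 = -39215 - 30995 = -70210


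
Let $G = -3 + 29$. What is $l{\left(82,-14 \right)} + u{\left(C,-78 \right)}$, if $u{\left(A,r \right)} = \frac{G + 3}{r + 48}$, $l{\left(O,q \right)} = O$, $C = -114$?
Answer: $\frac{2431}{30} \approx 81.033$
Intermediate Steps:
$G = 26$
$u{\left(A,r \right)} = \frac{29}{48 + r}$ ($u{\left(A,r \right)} = \frac{26 + 3}{r + 48} = \frac{29}{48 + r}$)
$l{\left(82,-14 \right)} + u{\left(C,-78 \right)} = 82 + \frac{29}{48 - 78} = 82 + \frac{29}{-30} = 82 + 29 \left(- \frac{1}{30}\right) = 82 - \frac{29}{30} = \frac{2431}{30}$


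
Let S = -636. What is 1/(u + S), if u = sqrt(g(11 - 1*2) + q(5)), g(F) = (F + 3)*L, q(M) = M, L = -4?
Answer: -636/404539 - I*sqrt(43)/404539 ≈ -0.0015722 - 1.621e-5*I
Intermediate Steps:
g(F) = -12 - 4*F (g(F) = (F + 3)*(-4) = (3 + F)*(-4) = -12 - 4*F)
u = I*sqrt(43) (u = sqrt((-12 - 4*(11 - 1*2)) + 5) = sqrt((-12 - 4*(11 - 2)) + 5) = sqrt((-12 - 4*9) + 5) = sqrt((-12 - 36) + 5) = sqrt(-48 + 5) = sqrt(-43) = I*sqrt(43) ≈ 6.5574*I)
1/(u + S) = 1/(I*sqrt(43) - 636) = 1/(-636 + I*sqrt(43))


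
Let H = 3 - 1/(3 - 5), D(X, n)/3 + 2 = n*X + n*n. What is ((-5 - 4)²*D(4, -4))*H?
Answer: -1701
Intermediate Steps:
D(X, n) = -6 + 3*n² + 3*X*n (D(X, n) = -6 + 3*(n*X + n*n) = -6 + 3*(X*n + n²) = -6 + 3*(n² + X*n) = -6 + (3*n² + 3*X*n) = -6 + 3*n² + 3*X*n)
H = 7/2 (H = 3 - 1/(-2) = 3 - 1*(-½) = 3 + ½ = 7/2 ≈ 3.5000)
((-5 - 4)²*D(4, -4))*H = ((-5 - 4)²*(-6 + 3*(-4)² + 3*4*(-4)))*(7/2) = ((-9)²*(-6 + 3*16 - 48))*(7/2) = (81*(-6 + 48 - 48))*(7/2) = (81*(-6))*(7/2) = -486*7/2 = -1701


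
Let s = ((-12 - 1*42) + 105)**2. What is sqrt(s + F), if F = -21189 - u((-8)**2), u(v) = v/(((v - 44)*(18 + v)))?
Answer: 2*I*sqrt(195290585)/205 ≈ 136.34*I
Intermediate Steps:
s = 2601 (s = ((-12 - 42) + 105)**2 = (-54 + 105)**2 = 51**2 = 2601)
u(v) = v/((-44 + v)*(18 + v)) (u(v) = v/(((-44 + v)*(18 + v))) = v*(1/((-44 + v)*(18 + v))) = v/((-44 + v)*(18 + v)))
F = -4343753/205 (F = -21189 - (-8)**2/(-792 + ((-8)**2)**2 - 26*(-8)**2) = -21189 - 64/(-792 + 64**2 - 26*64) = -21189 - 64/(-792 + 4096 - 1664) = -21189 - 64/1640 = -21189 - 1*8/205 = -21189 - 8/205 = -4343753/205 ≈ -21189.)
sqrt(s + F) = sqrt(2601 - 4343753/205) = sqrt(-3810548/205) = 2*I*sqrt(195290585)/205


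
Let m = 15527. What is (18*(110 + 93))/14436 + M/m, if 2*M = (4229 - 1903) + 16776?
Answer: 10811883/12452654 ≈ 0.86824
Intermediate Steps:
M = 9551 (M = ((4229 - 1903) + 16776)/2 = (2326 + 16776)/2 = (½)*19102 = 9551)
(18*(110 + 93))/14436 + M/m = (18*(110 + 93))/14436 + 9551/15527 = (18*203)*(1/14436) + 9551*(1/15527) = 3654*(1/14436) + 9551/15527 = 203/802 + 9551/15527 = 10811883/12452654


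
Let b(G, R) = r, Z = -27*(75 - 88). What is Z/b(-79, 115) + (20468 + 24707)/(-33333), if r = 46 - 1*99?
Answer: -14094158/1766649 ≈ -7.9779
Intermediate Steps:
Z = 351 (Z = -27*(-13) = 351)
r = -53 (r = 46 - 99 = -53)
b(G, R) = -53
Z/b(-79, 115) + (20468 + 24707)/(-33333) = 351/(-53) + (20468 + 24707)/(-33333) = 351*(-1/53) + 45175*(-1/33333) = -351/53 - 45175/33333 = -14094158/1766649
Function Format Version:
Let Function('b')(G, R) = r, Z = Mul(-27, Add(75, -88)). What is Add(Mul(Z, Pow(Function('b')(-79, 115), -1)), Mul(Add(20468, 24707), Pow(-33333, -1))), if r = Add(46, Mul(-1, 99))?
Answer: Rational(-14094158, 1766649) ≈ -7.9779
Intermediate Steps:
Z = 351 (Z = Mul(-27, -13) = 351)
r = -53 (r = Add(46, -99) = -53)
Function('b')(G, R) = -53
Add(Mul(Z, Pow(Function('b')(-79, 115), -1)), Mul(Add(20468, 24707), Pow(-33333, -1))) = Add(Mul(351, Pow(-53, -1)), Mul(Add(20468, 24707), Pow(-33333, -1))) = Add(Mul(351, Rational(-1, 53)), Mul(45175, Rational(-1, 33333))) = Add(Rational(-351, 53), Rational(-45175, 33333)) = Rational(-14094158, 1766649)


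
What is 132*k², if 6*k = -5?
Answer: 275/3 ≈ 91.667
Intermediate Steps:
k = -⅚ (k = (⅙)*(-5) = -⅚ ≈ -0.83333)
132*k² = 132*(-⅚)² = 132*(25/36) = 275/3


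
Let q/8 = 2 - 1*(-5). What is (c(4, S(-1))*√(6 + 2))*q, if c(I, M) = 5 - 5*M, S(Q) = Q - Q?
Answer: 560*√2 ≈ 791.96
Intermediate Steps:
S(Q) = 0
q = 56 (q = 8*(2 - 1*(-5)) = 8*(2 + 5) = 8*7 = 56)
(c(4, S(-1))*√(6 + 2))*q = ((5 - 5*0)*√(6 + 2))*56 = ((5 + 0)*√8)*56 = (5*(2*√2))*56 = (10*√2)*56 = 560*√2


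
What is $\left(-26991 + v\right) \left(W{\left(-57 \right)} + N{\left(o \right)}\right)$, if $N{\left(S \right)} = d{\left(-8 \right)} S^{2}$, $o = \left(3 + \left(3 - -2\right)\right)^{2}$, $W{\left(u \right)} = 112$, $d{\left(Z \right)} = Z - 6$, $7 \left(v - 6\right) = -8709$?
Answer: $1615610304$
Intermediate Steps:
$v = - \frac{8667}{7}$ ($v = 6 + \frac{1}{7} \left(-8709\right) = 6 - \frac{8709}{7} = - \frac{8667}{7} \approx -1238.1$)
$d{\left(Z \right)} = -6 + Z$
$o = 64$ ($o = \left(3 + \left(3 + 2\right)\right)^{2} = \left(3 + 5\right)^{2} = 8^{2} = 64$)
$N{\left(S \right)} = - 14 S^{2}$ ($N{\left(S \right)} = \left(-6 - 8\right) S^{2} = - 14 S^{2}$)
$\left(-26991 + v\right) \left(W{\left(-57 \right)} + N{\left(o \right)}\right) = \left(-26991 - \frac{8667}{7}\right) \left(112 - 14 \cdot 64^{2}\right) = - \frac{197604 \left(112 - 57344\right)}{7} = \left(- \frac{197604}{7}\right) \left(-57232\right) = 1615610304$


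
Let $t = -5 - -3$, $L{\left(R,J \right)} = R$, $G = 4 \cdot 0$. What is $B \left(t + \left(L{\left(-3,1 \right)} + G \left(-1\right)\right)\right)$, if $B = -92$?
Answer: $460$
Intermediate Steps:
$G = 0$
$t = -2$ ($t = -5 + 3 = -2$)
$B \left(t + \left(L{\left(-3,1 \right)} + G \left(-1\right)\right)\right) = - 92 \left(-2 + \left(-3 + 0 \left(-1\right)\right)\right) = - 92 \left(-2 + \left(-3 + 0\right)\right) = - 92 \left(-2 - 3\right) = \left(-92\right) \left(-5\right) = 460$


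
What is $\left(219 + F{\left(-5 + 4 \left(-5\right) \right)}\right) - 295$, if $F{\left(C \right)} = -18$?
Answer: $-94$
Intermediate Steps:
$\left(219 + F{\left(-5 + 4 \left(-5\right) \right)}\right) - 295 = \left(219 - 18\right) - 295 = 201 - 295 = -94$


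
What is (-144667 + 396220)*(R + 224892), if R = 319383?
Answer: 136914009075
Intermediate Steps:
(-144667 + 396220)*(R + 224892) = (-144667 + 396220)*(319383 + 224892) = 251553*544275 = 136914009075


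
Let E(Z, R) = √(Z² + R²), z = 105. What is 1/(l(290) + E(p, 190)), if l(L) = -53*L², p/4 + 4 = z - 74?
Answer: -1114325/4966880810559 - √11941/9933761621118 ≈ -2.2436e-7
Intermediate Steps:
p = 108 (p = -16 + 4*(105 - 74) = -16 + 4*31 = -16 + 124 = 108)
E(Z, R) = √(R² + Z²)
1/(l(290) + E(p, 190)) = 1/(-53*290² + √(190² + 108²)) = 1/(-53*84100 + √(36100 + 11664)) = 1/(-4457300 + √47764) = 1/(-4457300 + 2*√11941)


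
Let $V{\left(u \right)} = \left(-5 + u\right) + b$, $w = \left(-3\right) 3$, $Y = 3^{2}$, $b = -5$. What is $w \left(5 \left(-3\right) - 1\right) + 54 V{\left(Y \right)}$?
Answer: $90$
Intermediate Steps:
$Y = 9$
$w = -9$
$V{\left(u \right)} = -10 + u$ ($V{\left(u \right)} = \left(-5 + u\right) - 5 = -10 + u$)
$w \left(5 \left(-3\right) - 1\right) + 54 V{\left(Y \right)} = - 9 \left(5 \left(-3\right) - 1\right) + 54 \left(-10 + 9\right) = - 9 \left(-15 - 1\right) + 54 \left(-1\right) = \left(-9\right) \left(-16\right) - 54 = 144 - 54 = 90$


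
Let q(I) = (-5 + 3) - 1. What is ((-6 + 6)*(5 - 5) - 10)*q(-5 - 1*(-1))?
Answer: 30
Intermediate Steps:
q(I) = -3 (q(I) = -2 - 1 = -3)
((-6 + 6)*(5 - 5) - 10)*q(-5 - 1*(-1)) = ((-6 + 6)*(5 - 5) - 10)*(-3) = (0*0 - 10)*(-3) = (0 - 10)*(-3) = -10*(-3) = 30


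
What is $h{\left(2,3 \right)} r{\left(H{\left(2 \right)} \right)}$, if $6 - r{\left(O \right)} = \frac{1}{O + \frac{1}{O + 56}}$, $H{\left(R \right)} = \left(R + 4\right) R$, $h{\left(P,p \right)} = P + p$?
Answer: $\frac{24170}{817} \approx 29.584$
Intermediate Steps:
$H{\left(R \right)} = R \left(4 + R\right)$ ($H{\left(R \right)} = \left(4 + R\right) R = R \left(4 + R\right)$)
$r{\left(O \right)} = 6 - \frac{1}{O + \frac{1}{56 + O}}$ ($r{\left(O \right)} = 6 - \frac{1}{O + \frac{1}{O + 56}} = 6 - \frac{1}{O + \frac{1}{56 + O}}$)
$h{\left(2,3 \right)} r{\left(H{\left(2 \right)} \right)} = \left(2 + 3\right) \frac{-50 + 6 \left(2 \left(4 + 2\right)\right)^{2} + 335 \cdot 2 \left(4 + 2\right)}{1 + \left(2 \left(4 + 2\right)\right)^{2} + 56 \cdot 2 \left(4 + 2\right)} = 5 \frac{-50 + 6 \left(2 \cdot 6\right)^{2} + 335 \cdot 2 \cdot 6}{1 + \left(2 \cdot 6\right)^{2} + 56 \cdot 2 \cdot 6} = 5 \frac{-50 + 6 \cdot 12^{2} + 335 \cdot 12}{1 + 12^{2} + 56 \cdot 12} = 5 \frac{-50 + 6 \cdot 144 + 4020}{1 + 144 + 672} = 5 \frac{-50 + 864 + 4020}{817} = 5 \cdot \frac{1}{817} \cdot 4834 = 5 \cdot \frac{4834}{817} = \frac{24170}{817}$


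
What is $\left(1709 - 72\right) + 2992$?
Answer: $4629$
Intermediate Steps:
$\left(1709 - 72\right) + 2992 = 1637 + 2992 = 4629$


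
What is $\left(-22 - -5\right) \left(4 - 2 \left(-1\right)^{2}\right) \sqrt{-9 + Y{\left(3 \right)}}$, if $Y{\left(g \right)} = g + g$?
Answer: $- 34 i \sqrt{3} \approx - 58.89 i$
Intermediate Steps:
$Y{\left(g \right)} = 2 g$
$\left(-22 - -5\right) \left(4 - 2 \left(-1\right)^{2}\right) \sqrt{-9 + Y{\left(3 \right)}} = \left(-22 - -5\right) \left(4 - 2 \left(-1\right)^{2}\right) \sqrt{-9 + 2 \cdot 3} = \left(-22 + 5\right) \left(4 - 2\right) \sqrt{-9 + 6} = - 17 \left(4 - 2\right) \sqrt{-3} = \left(-17\right) 2 i \sqrt{3} = - 34 i \sqrt{3}$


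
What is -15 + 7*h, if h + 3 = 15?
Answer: 69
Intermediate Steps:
h = 12 (h = -3 + 15 = 12)
-15 + 7*h = -15 + 7*12 = -15 + 84 = 69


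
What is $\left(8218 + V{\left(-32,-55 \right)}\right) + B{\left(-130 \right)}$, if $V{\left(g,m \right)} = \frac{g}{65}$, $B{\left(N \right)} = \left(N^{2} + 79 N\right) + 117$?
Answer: $\frac{972693}{65} \approx 14965.0$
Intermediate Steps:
$B{\left(N \right)} = 117 + N^{2} + 79 N$
$V{\left(g,m \right)} = \frac{g}{65}$ ($V{\left(g,m \right)} = g \frac{1}{65} = \frac{g}{65}$)
$\left(8218 + V{\left(-32,-55 \right)}\right) + B{\left(-130 \right)} = \left(8218 + \frac{1}{65} \left(-32\right)\right) + \left(117 + \left(-130\right)^{2} + 79 \left(-130\right)\right) = \left(8218 - \frac{32}{65}\right) + \left(117 + 16900 - 10270\right) = \frac{534138}{65} + 6747 = \frac{972693}{65}$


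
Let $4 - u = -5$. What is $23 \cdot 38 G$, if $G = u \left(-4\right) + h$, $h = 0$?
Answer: $-31464$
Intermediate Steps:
$u = 9$ ($u = 4 - -5 = 4 + 5 = 9$)
$G = -36$ ($G = 9 \left(-4\right) + 0 = -36 + 0 = -36$)
$23 \cdot 38 G = 23 \cdot 38 \left(-36\right) = 874 \left(-36\right) = -31464$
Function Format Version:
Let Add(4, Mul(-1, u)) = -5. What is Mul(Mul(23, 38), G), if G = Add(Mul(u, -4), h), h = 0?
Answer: -31464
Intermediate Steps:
u = 9 (u = Add(4, Mul(-1, -5)) = Add(4, 5) = 9)
G = -36 (G = Add(Mul(9, -4), 0) = Add(-36, 0) = -36)
Mul(Mul(23, 38), G) = Mul(Mul(23, 38), -36) = Mul(874, -36) = -31464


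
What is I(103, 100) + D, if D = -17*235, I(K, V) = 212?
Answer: -3783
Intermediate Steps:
D = -3995
I(103, 100) + D = 212 - 3995 = -3783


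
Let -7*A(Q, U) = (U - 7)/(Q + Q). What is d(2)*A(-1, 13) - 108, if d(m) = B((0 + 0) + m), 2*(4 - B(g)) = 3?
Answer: -1497/14 ≈ -106.93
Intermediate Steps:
A(Q, U) = -(-7 + U)/(14*Q) (A(Q, U) = -(U - 7)/(7*(Q + Q)) = -(-7 + U)/(7*(2*Q)) = -(-7 + U)*1/(2*Q)/7 = -(-7 + U)/(14*Q))
B(g) = 5/2 (B(g) = 4 - ½*3 = 4 - 3/2 = 5/2)
d(m) = 5/2
d(2)*A(-1, 13) - 108 = 5*((1/14)*(7 - 1*13)/(-1))/2 - 108 = 5*((1/14)*(-1)*(7 - 13))/2 - 108 = 5*((1/14)*(-1)*(-6))/2 - 108 = (5/2)*(3/7) - 108 = 15/14 - 108 = -1497/14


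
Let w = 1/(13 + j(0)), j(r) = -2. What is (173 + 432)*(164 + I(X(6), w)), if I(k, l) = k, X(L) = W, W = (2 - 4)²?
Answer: 101640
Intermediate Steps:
W = 4 (W = (-2)² = 4)
w = 1/11 (w = 1/(13 - 2) = 1/11 ≈ 0.090909)
X(L) = 4
(173 + 432)*(164 + I(X(6), w)) = (173 + 432)*(164 + 4) = 605*168 = 101640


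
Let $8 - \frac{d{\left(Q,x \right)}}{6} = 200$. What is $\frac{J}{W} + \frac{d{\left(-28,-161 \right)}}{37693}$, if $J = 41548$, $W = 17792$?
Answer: $\frac{386393095}{167658464} \approx 2.3046$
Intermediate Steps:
$d{\left(Q,x \right)} = -1152$ ($d{\left(Q,x \right)} = 48 - 1200 = -1152$)
$\frac{J}{W} + \frac{d{\left(-28,-161 \right)}}{37693} = \frac{41548}{17792} - \frac{1152}{37693} = 41548 \cdot \frac{1}{17792} - \frac{1152}{37693} = \frac{10387}{4448} - \frac{1152}{37693} = \frac{386393095}{167658464}$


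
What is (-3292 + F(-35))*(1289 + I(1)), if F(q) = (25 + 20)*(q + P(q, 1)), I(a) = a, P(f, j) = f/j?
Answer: -8310180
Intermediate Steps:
F(q) = 90*q (F(q) = (25 + 20)*(q + q/1) = 45*(q + q*1) = 45*(q + q) = 45*(2*q) = 90*q)
(-3292 + F(-35))*(1289 + I(1)) = (-3292 + 90*(-35))*(1289 + 1) = (-3292 - 3150)*1290 = -6442*1290 = -8310180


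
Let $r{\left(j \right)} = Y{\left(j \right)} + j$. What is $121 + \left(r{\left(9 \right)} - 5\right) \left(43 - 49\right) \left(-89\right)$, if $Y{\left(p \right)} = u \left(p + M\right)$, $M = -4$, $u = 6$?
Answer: $18277$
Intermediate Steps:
$Y{\left(p \right)} = -24 + 6 p$ ($Y{\left(p \right)} = 6 \left(p - 4\right) = 6 \left(-4 + p\right) = -24 + 6 p$)
$r{\left(j \right)} = -24 + 7 j$ ($r{\left(j \right)} = \left(-24 + 6 j\right) + j = -24 + 7 j$)
$121 + \left(r{\left(9 \right)} - 5\right) \left(43 - 49\right) \left(-89\right) = 121 + \left(\left(-24 + 7 \cdot 9\right) - 5\right) \left(43 - 49\right) \left(-89\right) = 121 + \left(\left(-24 + 63\right) - 5\right) \left(-6\right) \left(-89\right) = 121 + \left(39 - 5\right) \left(-6\right) \left(-89\right) = 121 + 34 \left(-6\right) \left(-89\right) = 121 - -18156 = 121 + 18156 = 18277$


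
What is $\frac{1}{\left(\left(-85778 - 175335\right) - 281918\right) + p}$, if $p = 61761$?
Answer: $- \frac{1}{481270} \approx -2.0778 \cdot 10^{-6}$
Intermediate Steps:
$\frac{1}{\left(\left(-85778 - 175335\right) - 281918\right) + p} = \frac{1}{\left(\left(-85778 - 175335\right) - 281918\right) + 61761} = \frac{1}{\left(-261113 - 281918\right) + 61761} = \frac{1}{-543031 + 61761} = \frac{1}{-481270} = - \frac{1}{481270}$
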